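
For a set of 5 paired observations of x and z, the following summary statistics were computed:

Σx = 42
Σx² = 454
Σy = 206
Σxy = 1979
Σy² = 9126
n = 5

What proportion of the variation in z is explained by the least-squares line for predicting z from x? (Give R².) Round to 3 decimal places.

Sxx = Σx² − (Σx)²/n = 454 − 352.8 = 101.2
Sxy = Σxy − (Σx)(Σy)/n = 1979 − 1730.4 = 248.6
Syy = Σy² − (Σy)²/n = 9126 − 8487.2 = 638.8
R² = Sxy²/(Sxx·Syy) = (248.6)²/(101.2·638.8) = 0.955998

0.956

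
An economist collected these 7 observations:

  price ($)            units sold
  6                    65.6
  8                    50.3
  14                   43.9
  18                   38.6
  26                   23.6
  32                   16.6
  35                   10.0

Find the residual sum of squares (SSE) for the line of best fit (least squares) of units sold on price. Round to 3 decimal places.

79.149

n = 7, Σx = 139, Σy = 248.6, Σxy = 3600.2, Σx² = 3545, Σy² = 11183.14
Sxx = Σx² − (Σx)²/n = 3545 − 2760.142857 = 784.857143
Sxy = Σxy − (Σx)(Σy)/n = 3600.2 − 4936.485714 = -1336.285714
Syy = Σy² − (Σy)²/n = 11183.14 − 8828.851429 = 2354.288571
b = Sxy/Sxx = -1336.285714/784.857143 = -1.702585
SSE = Syy − b·Sxy = 2354.288571 − (-1.702585)·(-1336.285714) = 79.149043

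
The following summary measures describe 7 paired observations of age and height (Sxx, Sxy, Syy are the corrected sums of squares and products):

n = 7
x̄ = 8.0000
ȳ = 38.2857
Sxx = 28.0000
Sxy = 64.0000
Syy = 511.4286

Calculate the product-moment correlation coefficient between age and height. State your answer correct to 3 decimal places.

0.535

r = Sxy/√(Sxx·Syy) = 64/√(14320.0008) = 64/119.666206 = 0.534821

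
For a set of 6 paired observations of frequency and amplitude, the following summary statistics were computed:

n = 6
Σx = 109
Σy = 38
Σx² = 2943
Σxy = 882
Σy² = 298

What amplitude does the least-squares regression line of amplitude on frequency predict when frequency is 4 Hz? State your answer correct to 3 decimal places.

Sxx = Σx² − (Σx)²/n = 2943 − 1980.166667 = 962.833333
Sxy = Σxy − (Σx)(Σy)/n = 882 − 690.333333 = 191.666667
b = Sxy/Sxx = 191.666667/962.833333 = 0.199065
a = ȳ − b·x̄ = 6.333333 − 0.199065·18.166667 = 2.716981
ŷ(4) = a + b·4 = 2.716981 + 0.199065·4 = 3.513242

3.513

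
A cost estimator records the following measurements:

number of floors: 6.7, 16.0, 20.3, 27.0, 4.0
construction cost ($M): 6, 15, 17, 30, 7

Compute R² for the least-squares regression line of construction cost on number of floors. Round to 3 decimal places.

0.920

n = 5, Σx = 74, Σy = 75, Σxy = 1463.3, Σx² = 1457.98, Σy² = 1499
Sxx = Σx² − (Σx)²/n = 1457.98 − 1095.2 = 362.78
Sxy = Σxy − (Σx)(Σy)/n = 1463.3 − 1110 = 353.3
Syy = Σy² − (Σy)²/n = 1499 − 1125 = 374
R² = Sxy²/(Sxx·Syy) = (353.3)²/(362.78·374) = 0.919967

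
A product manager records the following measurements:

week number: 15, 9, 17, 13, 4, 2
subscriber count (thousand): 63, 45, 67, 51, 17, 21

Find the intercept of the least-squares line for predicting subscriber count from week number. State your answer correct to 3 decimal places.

10.196

n = 6, Σx = 60, Σy = 264, Σxy = 3262, Σx² = 784
Sxx = Σx² − (Σx)²/n = 784 − 600 = 184
Sxy = Σxy − (Σx)(Σy)/n = 3262 − 2640 = 622
b = Sxy/Sxx = 622/184 = 3.380435
a = ȳ − b·x̄ = 44 − 3.380435·10 = 10.195652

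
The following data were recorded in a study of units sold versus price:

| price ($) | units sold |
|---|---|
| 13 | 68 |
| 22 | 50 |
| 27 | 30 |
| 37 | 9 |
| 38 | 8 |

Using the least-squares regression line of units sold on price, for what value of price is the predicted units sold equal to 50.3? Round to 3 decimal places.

20.397

n = 5, Σx = 137, Σy = 165, Σxy = 3431, Σx² = 4195
Sxx = Σx² − (Σx)²/n = 4195 − 3753.8 = 441.2
Sxy = Σxy − (Σx)(Σy)/n = 3431 − 4521 = -1090
b = Sxy/Sxx = -1090/441.2 = -2.470535
a = ȳ − b·x̄ = 33 − (-2.470535)·27.4 = 100.692656
Set a + b·x = 50.3: x = (50.3 − 100.692656) / (-2.470535) = 20.397468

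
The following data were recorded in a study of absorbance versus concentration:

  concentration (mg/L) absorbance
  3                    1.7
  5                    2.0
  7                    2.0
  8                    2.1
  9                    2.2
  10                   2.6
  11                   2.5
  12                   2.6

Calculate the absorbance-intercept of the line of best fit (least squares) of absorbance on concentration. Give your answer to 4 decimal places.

1.3875

n = 8, Σx = 65, Σy = 17.7, Σxy = 150.4, Σx² = 593
Sxx = Σx² − (Σx)²/n = 593 − 528.125 = 64.875
Sxy = Σxy − (Σx)(Σy)/n = 150.4 − 143.8125 = 6.5875
b = Sxy/Sxx = 6.5875/64.875 = 0.101541
a = ȳ − b·x̄ = 2.2125 − 0.101541·8.125 = 1.387476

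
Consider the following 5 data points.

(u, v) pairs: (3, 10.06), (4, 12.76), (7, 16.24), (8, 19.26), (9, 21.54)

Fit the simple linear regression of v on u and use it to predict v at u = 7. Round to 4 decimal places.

17.3961

n = 5, Σx = 31, Σy = 79.86, Σxy = 542.84, Σx² = 219
Sxx = Σx² − (Σx)²/n = 219 − 192.2 = 26.8
Sxy = Σxy − (Σx)(Σy)/n = 542.84 − 495.132 = 47.708
b = Sxy/Sxx = 47.708/26.8 = 1.780149
a = ȳ − b·x̄ = 15.972 − 1.780149·6.2 = 4.935075
ŷ(7) = a + b·7 = 4.935075 + 1.780149·7 = 17.396119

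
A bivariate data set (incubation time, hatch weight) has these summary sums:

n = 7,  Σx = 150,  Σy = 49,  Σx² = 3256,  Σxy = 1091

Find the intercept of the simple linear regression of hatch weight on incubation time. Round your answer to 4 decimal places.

Sxx = Σx² − (Σx)²/n = 3256 − 3214.285714 = 41.714286
Sxy = Σxy − (Σx)(Σy)/n = 1091 − 1050 = 41
b = Sxy/Sxx = 41/41.714286 = 0.982877
a = ȳ − b·x̄ = 7 − 0.982877·21.428571 = -14.061644

-14.0616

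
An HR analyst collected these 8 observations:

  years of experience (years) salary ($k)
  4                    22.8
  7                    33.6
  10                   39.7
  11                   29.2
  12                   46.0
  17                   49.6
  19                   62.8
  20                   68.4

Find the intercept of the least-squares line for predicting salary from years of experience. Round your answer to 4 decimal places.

11.4174

n = 8, Σx = 100, Σy = 352.1, Σxy = 5001, Σx² = 1480
Sxx = Σx² − (Σx)²/n = 1480 − 1250 = 230
Sxy = Σxy − (Σx)(Σy)/n = 5001 − 4401.25 = 599.75
b = Sxy/Sxx = 599.75/230 = 2.607609
a = ȳ − b·x̄ = 44.0125 − 2.607609·12.5 = 11.417391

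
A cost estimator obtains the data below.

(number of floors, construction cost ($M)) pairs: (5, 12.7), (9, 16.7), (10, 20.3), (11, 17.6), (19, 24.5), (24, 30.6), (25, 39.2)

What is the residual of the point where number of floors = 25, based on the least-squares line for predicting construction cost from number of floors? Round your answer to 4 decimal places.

n = 7, Σx = 103, Σy = 161.6, Σxy = 2790.3, Σx² = 1889
Sxx = Σx² − (Σx)²/n = 1889 − 1515.571429 = 373.428571
Sxy = Σxy − (Σx)(Σy)/n = 2790.3 − 2377.828571 = 412.471429
b = Sxy/Sxx = 412.471429/373.428571 = 1.104552
a = ȳ − b·x̄ = 23.085714 − 1.104552·14.714286 = 6.833015
ŷ(25) = 6.833015 + 1.104552·25 = 34.446825
residual = y − ŷ = 39.2 − 34.446825 = 4.753175

4.7532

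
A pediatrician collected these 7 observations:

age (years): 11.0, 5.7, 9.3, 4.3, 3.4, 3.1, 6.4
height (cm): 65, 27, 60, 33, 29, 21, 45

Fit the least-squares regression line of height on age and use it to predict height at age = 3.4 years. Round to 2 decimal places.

24.99

n = 7, Σx = 43.2, Σy = 280, Σxy = 2020.5, Σx² = 320.6
Sxx = Σx² − (Σx)²/n = 320.6 − 266.605714 = 53.994286
Sxy = Σxy − (Σx)(Σy)/n = 2020.5 − 1728 = 292.5
b = Sxy/Sxx = 292.5/53.994286 = 5.417240
a = ȳ − b·x̄ = 40 − 5.417240·6.171429 = 6.567891
ŷ(3.4) = a + b·3.4 = 6.567891 + 5.417240·3.4 = 24.986507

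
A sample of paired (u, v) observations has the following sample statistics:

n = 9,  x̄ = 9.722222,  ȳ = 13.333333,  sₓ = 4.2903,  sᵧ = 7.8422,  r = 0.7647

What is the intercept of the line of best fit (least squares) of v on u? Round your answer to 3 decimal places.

b = r · sᵧ/sₓ = 0.7647 · 7.8422/4.2903 = 1.397788
a = ȳ − b·x̄ = 13.333333 − 1.397788·9.722222 = -0.256273

-0.256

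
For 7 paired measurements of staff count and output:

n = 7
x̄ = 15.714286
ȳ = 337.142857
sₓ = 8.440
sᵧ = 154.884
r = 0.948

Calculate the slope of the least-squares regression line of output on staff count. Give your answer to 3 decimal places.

17.397

b = r · sᵧ/sₓ = 0.948 · 154.884/8.44 = 17.396923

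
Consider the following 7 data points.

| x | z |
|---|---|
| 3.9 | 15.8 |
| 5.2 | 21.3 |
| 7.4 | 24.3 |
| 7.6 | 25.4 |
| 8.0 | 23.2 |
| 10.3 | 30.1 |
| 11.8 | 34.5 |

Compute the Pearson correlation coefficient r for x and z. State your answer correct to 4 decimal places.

0.9750

n = 7, Σx = 54.2, Σy = 174.6, Σxy = 1447.97, Σx² = 464.1, Σy² = 4573.48
Sxx = Σx² − (Σx)²/n = 464.1 − 419.662857 = 44.437143
Sxy = Σxy − (Σx)(Σy)/n = 1447.97 − 1351.902857 = 96.067143
Syy = Σy² − (Σy)²/n = 4573.48 − 4355.022857 = 218.457143
r = Sxy/√(Sxx·Syy) = 96.067143/√(9707.611265) = 96.067143/98.527211 = 0.975032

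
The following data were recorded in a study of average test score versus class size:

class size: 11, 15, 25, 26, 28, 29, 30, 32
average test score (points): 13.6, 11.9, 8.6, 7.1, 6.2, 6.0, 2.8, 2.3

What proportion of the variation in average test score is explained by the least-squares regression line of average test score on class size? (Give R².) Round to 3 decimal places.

n = 8, Σx = 196, Σy = 58.5, Σxy = 1232.9, Σx² = 5196, Σy² = 538.51
Sxx = Σx² − (Σx)²/n = 5196 − 4802 = 394
Sxy = Σxy − (Σx)(Σy)/n = 1232.9 − 1433.25 = -200.35
Syy = Σy² − (Σy)²/n = 538.51 − 427.78125 = 110.72875
R² = Sxy²/(Sxx·Syy) = (-200.35)²/(394·110.72875) = 0.920073

0.920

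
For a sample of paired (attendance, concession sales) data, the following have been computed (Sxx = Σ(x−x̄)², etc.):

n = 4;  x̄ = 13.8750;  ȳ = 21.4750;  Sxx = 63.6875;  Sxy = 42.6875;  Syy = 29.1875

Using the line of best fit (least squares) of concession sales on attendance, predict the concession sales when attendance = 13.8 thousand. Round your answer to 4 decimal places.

b = Sxy/Sxx = 42.6875/63.6875 = 0.670265
a = ȳ − b·x̄ = 21.475 − 0.670265·13.875 = 12.175074
ŷ(13.8) = a + b·13.8 = 12.175074 + 0.670265·13.8 = 21.424730

21.4247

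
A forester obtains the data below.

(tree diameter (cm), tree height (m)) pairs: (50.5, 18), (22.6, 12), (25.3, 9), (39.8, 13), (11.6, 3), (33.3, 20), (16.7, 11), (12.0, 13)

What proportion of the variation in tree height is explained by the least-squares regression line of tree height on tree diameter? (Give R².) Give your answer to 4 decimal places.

n = 8, Σx = 211.8, Σy = 99, Σxy = 2965.8, Σx² = 6951.48, Σy² = 1417
Sxx = Σx² − (Σx)²/n = 6951.48 − 5607.405 = 1344.075
Sxy = Σxy − (Σx)(Σy)/n = 2965.8 − 2621.025 = 344.775
Syy = Σy² − (Σy)²/n = 1417 − 1225.125 = 191.875
R² = Sxy²/(Sxx·Syy) = (344.775)²/(1344.075·191.875) = 0.460924

0.4609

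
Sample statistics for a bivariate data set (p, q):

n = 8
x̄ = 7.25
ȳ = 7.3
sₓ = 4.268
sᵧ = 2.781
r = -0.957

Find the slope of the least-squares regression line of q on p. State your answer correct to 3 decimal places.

b = r · sᵧ/sₓ = -0.957 · 2.781/4.268 = -0.623575

-0.624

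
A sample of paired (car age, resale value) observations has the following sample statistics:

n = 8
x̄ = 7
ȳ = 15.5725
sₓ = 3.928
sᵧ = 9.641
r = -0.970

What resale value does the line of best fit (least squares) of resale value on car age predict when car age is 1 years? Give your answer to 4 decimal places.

b = r · sᵧ/sₓ = -0.97 · 9.641/3.928 = -2.380797
a = ȳ − b·x̄ = 15.5725 − (-2.380797)·7 = 32.238078
ŷ(1) = a + b·1 = 32.238078 + (-2.380797)·1 = 29.857281

29.8573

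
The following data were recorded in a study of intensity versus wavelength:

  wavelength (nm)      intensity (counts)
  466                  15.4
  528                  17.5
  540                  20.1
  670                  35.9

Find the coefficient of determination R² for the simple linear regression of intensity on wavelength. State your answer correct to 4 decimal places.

n = 4, Σx = 2204, Σy = 88.9, Σxy = 51323.4, Σx² = 1236440, Σy² = 2236.23
Sxx = Σx² − (Σx)²/n = 1236440 − 1214404 = 22036
Sxy = Σxy − (Σx)(Σy)/n = 51323.4 − 48983.9 = 2339.5
Syy = Σy² − (Σy)²/n = 2236.23 − 1975.8025 = 260.4275
R² = Sxy²/(Sxx·Syy) = (2339.5)²/(22036·260.4275) = 0.953732

0.9537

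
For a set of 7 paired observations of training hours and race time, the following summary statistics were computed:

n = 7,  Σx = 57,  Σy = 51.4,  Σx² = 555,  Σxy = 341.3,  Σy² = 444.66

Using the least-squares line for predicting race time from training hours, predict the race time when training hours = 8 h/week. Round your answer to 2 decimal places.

Sxx = Σx² − (Σx)²/n = 555 − 464.142857 = 90.857143
Sxy = Σxy − (Σx)(Σy)/n = 341.3 − 418.542857 = -77.242857
b = Sxy/Sxx = -77.242857/90.857143 = -0.850157
a = ȳ − b·x̄ = 7.342857 − (-0.850157)·8.142857 = 14.265566
ŷ(8) = a + b·8 = 14.265566 + (-0.850157)·8 = 7.464308

7.46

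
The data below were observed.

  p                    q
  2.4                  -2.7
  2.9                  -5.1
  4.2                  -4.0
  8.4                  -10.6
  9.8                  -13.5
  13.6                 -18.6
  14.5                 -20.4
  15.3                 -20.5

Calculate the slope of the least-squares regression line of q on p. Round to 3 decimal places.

-1.399

n = 8, Σx = 71.1, Σy = -95.4, Σxy = -1121.82, Σx² = 827.71
Sxx = Σx² − (Σx)²/n = 827.71 − 631.90125 = 195.80875
Sxy = Σxy − (Σx)(Σy)/n = -1121.82 − (-847.8675) = -273.9525
b = Sxy/Sxx = -273.9525/195.80875 = -1.399082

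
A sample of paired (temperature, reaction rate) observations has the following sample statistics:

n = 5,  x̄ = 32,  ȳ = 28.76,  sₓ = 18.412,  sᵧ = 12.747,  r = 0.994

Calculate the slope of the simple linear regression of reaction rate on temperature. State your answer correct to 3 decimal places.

0.688

b = r · sᵧ/sₓ = 0.994 · 12.747/18.412 = 0.688166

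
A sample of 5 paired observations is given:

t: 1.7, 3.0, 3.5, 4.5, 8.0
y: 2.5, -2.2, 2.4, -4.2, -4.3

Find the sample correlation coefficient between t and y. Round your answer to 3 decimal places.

n = 5, Σx = 20.7, Σy = -5.8, Σxy = -47.25, Σx² = 108.39, Σy² = 52.98
Sxx = Σx² − (Σx)²/n = 108.39 − 85.698 = 22.692
Sxy = Σxy − (Σx)(Σy)/n = -47.25 − (-24.012) = -23.238
Syy = Σy² − (Σy)²/n = 52.98 − 6.728 = 46.252
r = Sxy/√(Sxx·Syy) = -23.238/√(1049.550384) = -23.238/32.396765 = -0.717294

-0.717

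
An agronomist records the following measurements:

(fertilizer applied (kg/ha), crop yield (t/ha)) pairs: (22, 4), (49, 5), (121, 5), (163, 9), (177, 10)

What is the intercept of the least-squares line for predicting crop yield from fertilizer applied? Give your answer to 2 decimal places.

n = 5, Σx = 532, Σy = 33, Σxy = 4175, Σx² = 75424
Sxx = Σx² − (Σx)²/n = 75424 − 56604.8 = 18819.2
Sxy = Σxy − (Σx)(Σy)/n = 4175 − 3511.2 = 663.8
b = Sxy/Sxx = 663.8/18819.2 = 0.035272
a = ȳ − b·x̄ = 6.6 − 0.035272·106.4 = 2.847007

2.85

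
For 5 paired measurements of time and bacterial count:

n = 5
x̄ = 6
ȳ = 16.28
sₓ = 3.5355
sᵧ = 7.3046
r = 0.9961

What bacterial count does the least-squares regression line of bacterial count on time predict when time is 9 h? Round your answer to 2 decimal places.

b = r · sᵧ/sₓ = 0.9961 · 7.3046/3.5355 = 2.058015
a = ȳ − b·x̄ = 16.28 − 2.058015·6 = 3.931910
ŷ(9) = a + b·9 = 3.931910 + 2.058015·9 = 22.454045

22.45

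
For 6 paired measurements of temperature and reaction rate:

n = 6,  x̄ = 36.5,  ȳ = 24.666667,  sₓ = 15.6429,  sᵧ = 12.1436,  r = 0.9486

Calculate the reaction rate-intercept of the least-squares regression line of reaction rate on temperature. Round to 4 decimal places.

-2.2119

b = r · sᵧ/sₓ = 0.9486 · 12.1436/15.6429 = 0.736399
a = ȳ − b·x̄ = 24.666667 − 0.736399·36.5 = -2.211904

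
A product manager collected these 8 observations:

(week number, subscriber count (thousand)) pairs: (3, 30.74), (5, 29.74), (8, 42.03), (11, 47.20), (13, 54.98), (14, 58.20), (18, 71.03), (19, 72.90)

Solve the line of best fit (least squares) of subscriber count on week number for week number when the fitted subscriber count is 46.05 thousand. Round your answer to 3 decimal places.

n = 8, Σx = 91, Σy = 406.82, Σxy = 5289.54, Σx² = 1269
Sxx = Σx² − (Σx)²/n = 1269 − 1035.125 = 233.875
Sxy = Σxy − (Σx)(Σy)/n = 5289.54 − 4627.5775 = 661.9625
b = Sxy/Sxx = 661.9625/233.875 = 2.830412
a = ȳ − b·x̄ = 50.8525 − 2.830412·11.375 = 18.656569
Set a + b·x = 46.05: x = (46.05 − 18.656569) / 2.830412 = 9.678250

9.678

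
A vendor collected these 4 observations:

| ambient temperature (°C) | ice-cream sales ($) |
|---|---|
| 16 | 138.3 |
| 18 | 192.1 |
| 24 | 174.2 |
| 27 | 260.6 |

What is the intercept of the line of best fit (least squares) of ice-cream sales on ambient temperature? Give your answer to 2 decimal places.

22.08

n = 4, Σx = 85, Σy = 765.2, Σxy = 16887.6, Σx² = 1885
Sxx = Σx² − (Σx)²/n = 1885 − 1806.25 = 78.75
Sxy = Σxy − (Σx)(Σy)/n = 16887.6 − 16260.5 = 627.1
b = Sxy/Sxx = 627.1/78.75 = 7.963175
a = ȳ − b·x̄ = 191.3 − 7.963175·21.25 = 22.082540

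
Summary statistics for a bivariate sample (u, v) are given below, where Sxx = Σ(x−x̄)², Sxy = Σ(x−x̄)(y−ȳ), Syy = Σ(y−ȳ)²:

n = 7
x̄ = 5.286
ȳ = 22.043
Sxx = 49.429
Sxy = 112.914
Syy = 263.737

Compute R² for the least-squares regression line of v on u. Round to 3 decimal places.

R² = Sxy²/(Sxx·Syy) = (112.914)²/(49.429·263.737) = 0.978009

0.978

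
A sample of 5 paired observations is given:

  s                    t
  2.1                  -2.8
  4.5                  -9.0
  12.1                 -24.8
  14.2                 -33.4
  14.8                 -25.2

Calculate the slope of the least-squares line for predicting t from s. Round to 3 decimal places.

-2.089

n = 5, Σx = 47.7, Σy = -95.2, Σxy = -1193.7, Σx² = 591.75
Sxx = Σx² − (Σx)²/n = 591.75 − 455.058 = 136.692
Sxy = Σxy − (Σx)(Σy)/n = -1193.7 − (-908.208) = -285.492
b = Sxy/Sxx = -285.492/136.692 = -2.088579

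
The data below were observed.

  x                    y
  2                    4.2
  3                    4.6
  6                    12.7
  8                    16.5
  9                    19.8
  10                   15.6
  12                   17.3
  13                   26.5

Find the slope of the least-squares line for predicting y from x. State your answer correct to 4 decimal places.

n = 8, Σx = 63, Σy = 117.2, Σxy = 1116.7, Σx² = 607
Sxx = Σx² − (Σx)²/n = 607 − 496.125 = 110.875
Sxy = Σxy − (Σx)(Σy)/n = 1116.7 − 922.95 = 193.75
b = Sxy/Sxx = 193.75/110.875 = 1.747463

1.7475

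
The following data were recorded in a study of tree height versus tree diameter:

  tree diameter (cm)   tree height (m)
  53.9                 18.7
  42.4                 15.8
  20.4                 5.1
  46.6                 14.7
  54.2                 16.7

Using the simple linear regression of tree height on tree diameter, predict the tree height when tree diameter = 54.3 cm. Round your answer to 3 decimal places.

18.192

n = 5, Σx = 217.5, Σy = 71, Σxy = 3372.05, Σx² = 10228.33
Sxx = Σx² − (Σx)²/n = 10228.33 − 9461.25 = 767.08
Sxy = Σxy − (Σx)(Σy)/n = 3372.05 − 3088.5 = 283.55
b = Sxy/Sxx = 283.55/767.08 = 0.369649
a = ȳ − b·x̄ = 14.2 − 0.369649·43.5 = -1.879711
ŷ(54.3) = a + b·54.3 = -1.879711 + 0.369649·54.3 = 18.192204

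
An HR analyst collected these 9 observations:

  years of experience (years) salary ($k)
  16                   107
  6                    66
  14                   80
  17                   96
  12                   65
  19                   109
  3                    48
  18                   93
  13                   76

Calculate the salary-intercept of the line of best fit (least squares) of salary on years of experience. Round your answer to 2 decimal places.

n = 9, Σx = 118, Σy = 740, Σxy = 10517, Σx² = 1784
Sxx = Σx² − (Σx)²/n = 1784 − 1547.111111 = 236.888889
Sxy = Σxy − (Σx)(Σy)/n = 10517 − 9702.222222 = 814.777778
b = Sxy/Sxx = 814.777778/236.888889 = 3.439493
a = ȳ − b·x̄ = 82.222222 − 3.439493·13.111111 = 37.126642

37.13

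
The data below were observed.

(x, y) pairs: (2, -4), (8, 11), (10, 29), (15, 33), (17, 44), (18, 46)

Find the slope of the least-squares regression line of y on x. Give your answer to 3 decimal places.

n = 6, Σx = 70, Σy = 159, Σxy = 2441, Σx² = 1006
Sxx = Σx² − (Σx)²/n = 1006 − 816.666667 = 189.333333
Sxy = Σxy − (Σx)(Σy)/n = 2441 − 1855 = 586
b = Sxy/Sxx = 586/189.333333 = 3.095070

3.095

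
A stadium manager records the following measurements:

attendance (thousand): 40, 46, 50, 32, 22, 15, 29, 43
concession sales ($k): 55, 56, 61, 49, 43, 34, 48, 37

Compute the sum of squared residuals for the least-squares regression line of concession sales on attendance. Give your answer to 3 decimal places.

313.049

n = 8, Σx = 277, Σy = 383, Σxy = 13833, Σx² = 10639, Σy² = 18961
Sxx = Σx² − (Σx)²/n = 10639 − 9591.125 = 1047.875
Sxy = Σxy − (Σx)(Σy)/n = 13833 − 13261.375 = 571.625
Syy = Σy² − (Σy)²/n = 18961 − 18336.125 = 624.875
b = Sxy/Sxx = 571.625/1047.875 = 0.545509
SSE = Syy − b·Sxy = 624.875 − 0.545509·571.625 = 313.048551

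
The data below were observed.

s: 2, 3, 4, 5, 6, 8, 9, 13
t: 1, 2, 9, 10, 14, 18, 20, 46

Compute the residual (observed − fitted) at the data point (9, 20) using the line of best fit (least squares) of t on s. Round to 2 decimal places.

n = 8, Σx = 50, Σy = 120, Σxy = 1100, Σx² = 404
Sxx = Σx² − (Σx)²/n = 404 − 312.5 = 91.5
Sxy = Σxy − (Σx)(Σy)/n = 1100 − 750 = 350
b = Sxy/Sxx = 350/91.5 = 3.825137
a = ȳ − b·x̄ = 15 − 3.825137·6.25 = -8.907104
ŷ(9) = -8.907104 + 3.825137·9 = 25.519126
residual = y − ŷ = 20 − 25.519126 = -5.519126

-5.52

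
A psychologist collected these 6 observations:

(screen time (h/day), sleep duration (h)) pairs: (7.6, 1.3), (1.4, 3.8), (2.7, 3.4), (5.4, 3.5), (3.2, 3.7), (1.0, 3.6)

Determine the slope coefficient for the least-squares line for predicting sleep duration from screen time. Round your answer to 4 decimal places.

n = 6, Σx = 21.3, Σy = 19.3, Σxy = 58.72, Σx² = 107.41
Sxx = Σx² − (Σx)²/n = 107.41 − 75.615 = 31.795
Sxy = Σxy − (Σx)(Σy)/n = 58.72 − 68.515 = -9.795
b = Sxy/Sxx = -9.795/31.795 = -0.308067

-0.3081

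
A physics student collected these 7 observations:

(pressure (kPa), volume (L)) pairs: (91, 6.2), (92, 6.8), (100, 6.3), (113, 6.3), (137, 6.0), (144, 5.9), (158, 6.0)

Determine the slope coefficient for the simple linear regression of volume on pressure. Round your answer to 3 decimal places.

-0.009

n = 7, Σx = 835, Σy = 43.5, Σxy = 5151.3, Σx² = 103983
Sxx = Σx² − (Σx)²/n = 103983 − 99603.571429 = 4379.428571
Sxy = Σxy − (Σx)(Σy)/n = 5151.3 − 5188.928571 = -37.628571
b = Sxy/Sxx = -37.628571/4379.428571 = -0.008592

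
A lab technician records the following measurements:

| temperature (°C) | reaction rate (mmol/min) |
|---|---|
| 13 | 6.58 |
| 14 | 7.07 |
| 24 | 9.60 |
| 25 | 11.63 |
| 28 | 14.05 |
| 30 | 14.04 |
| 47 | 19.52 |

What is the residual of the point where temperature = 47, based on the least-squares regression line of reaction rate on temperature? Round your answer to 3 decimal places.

n = 7, Σx = 181, Σy = 82.49, Σxy = 2437.71, Σx² = 5459
Sxx = Σx² − (Σx)²/n = 5459 − 4680.142857 = 778.857143
Sxy = Σxy − (Σx)(Σy)/n = 2437.71 − 2132.955714 = 304.754286
b = Sxy/Sxx = 304.754286/778.857143 = 0.391284
a = ȳ − b·x̄ = 11.784286 − 0.391284·25.857143 = 1.666801
ŷ(47) = 1.666801 + 0.391284·47 = 20.057146
residual = y − ŷ = 19.52 − 20.057146 = -0.537146

-0.537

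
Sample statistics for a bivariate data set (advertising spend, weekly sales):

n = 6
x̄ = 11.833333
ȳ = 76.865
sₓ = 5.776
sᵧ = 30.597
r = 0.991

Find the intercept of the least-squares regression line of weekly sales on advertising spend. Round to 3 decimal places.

14.745

b = r · sᵧ/sₓ = 0.991 · 30.597/5.776 = 5.249589
a = ȳ − b·x̄ = 76.865 − 5.249589·11.833333 = 14.744863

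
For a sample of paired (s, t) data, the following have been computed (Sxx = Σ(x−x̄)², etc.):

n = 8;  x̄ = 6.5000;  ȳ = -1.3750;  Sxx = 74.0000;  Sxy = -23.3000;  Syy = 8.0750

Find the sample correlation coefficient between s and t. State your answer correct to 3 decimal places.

-0.953

r = Sxy/√(Sxx·Syy) = -23.3/√(597.55) = -23.3/24.444836 = -0.953167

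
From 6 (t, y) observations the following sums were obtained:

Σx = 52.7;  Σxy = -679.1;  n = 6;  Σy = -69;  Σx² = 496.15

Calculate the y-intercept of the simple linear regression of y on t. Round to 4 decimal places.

7.7863

Sxx = Σx² − (Σx)²/n = 496.15 − 462.881667 = 33.268333
Sxy = Σxy − (Σx)(Σy)/n = -679.1 − (-606.05) = -73.05
b = Sxy/Sxx = -73.05/33.268333 = -2.195782
a = ȳ − b·x̄ = -11.5 − (-2.195782)·8.783333 = 7.786283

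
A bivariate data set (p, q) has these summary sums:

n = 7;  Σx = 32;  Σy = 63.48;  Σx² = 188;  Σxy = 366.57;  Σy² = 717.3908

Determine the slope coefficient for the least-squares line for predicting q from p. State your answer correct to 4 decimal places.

Sxx = Σx² − (Σx)²/n = 188 − 146.285714 = 41.714286
Sxy = Σxy − (Σx)(Σy)/n = 366.57 − 290.194286 = 76.375714
b = Sxy/Sxx = 76.375714/41.714286 = 1.830925

1.8309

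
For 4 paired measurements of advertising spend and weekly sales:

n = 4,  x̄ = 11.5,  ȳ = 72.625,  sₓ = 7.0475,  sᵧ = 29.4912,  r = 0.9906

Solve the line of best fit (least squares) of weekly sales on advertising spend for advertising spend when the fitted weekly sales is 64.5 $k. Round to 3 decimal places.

b = r · sᵧ/sₓ = 0.9906 · 29.4912/7.0475 = 4.145297
a = ȳ − b·x̄ = 72.625 − 4.145297·11.5 = 24.954081
Set a + b·x = 64.5: x = (64.5 − 24.954081) / 4.145297 = 9.539948

9.540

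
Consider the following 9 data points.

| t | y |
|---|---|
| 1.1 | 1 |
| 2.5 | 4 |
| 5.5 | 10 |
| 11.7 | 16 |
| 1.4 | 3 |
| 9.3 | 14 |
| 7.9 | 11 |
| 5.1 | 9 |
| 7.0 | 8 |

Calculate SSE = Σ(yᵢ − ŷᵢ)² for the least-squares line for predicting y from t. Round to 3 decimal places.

n = 9, Σx = 51.5, Σy = 76, Σxy = 576.5, Σx² = 400.47, Σy² = 844
Sxx = Σx² − (Σx)²/n = 400.47 − 294.694444 = 105.775556
Sxy = Σxy − (Σx)(Σy)/n = 576.5 − 434.888889 = 141.611111
Syy = Σy² − (Σy)²/n = 844 − 641.777778 = 202.222222
b = Sxy/Sxx = 141.611111/105.775556 = 1.338789
SSE = Syy − b·Sxy = 202.222222 − 1.338789·141.611111 = 12.634877

12.635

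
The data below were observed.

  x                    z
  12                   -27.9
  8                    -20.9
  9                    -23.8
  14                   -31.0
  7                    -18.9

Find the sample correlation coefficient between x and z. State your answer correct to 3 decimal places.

-0.993

n = 5, Σx = 50, Σy = -122.5, Σxy = -1282.5, Σx² = 534, Σy² = 3099.87
Sxx = Σx² − (Σx)²/n = 534 − 500 = 34
Sxy = Σxy − (Σx)(Σy)/n = -1282.5 − (-1225) = -57.5
Syy = Σy² − (Σy)²/n = 3099.87 − 3001.25 = 98.62
r = Sxy/√(Sxx·Syy) = -57.5/√(3353.08) = -57.5/57.905786 = -0.992992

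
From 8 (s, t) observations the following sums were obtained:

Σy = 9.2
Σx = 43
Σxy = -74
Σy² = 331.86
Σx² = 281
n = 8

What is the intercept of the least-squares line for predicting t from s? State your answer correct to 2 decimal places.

14.45

Sxx = Σx² − (Σx)²/n = 281 − 231.125 = 49.875
Sxy = Σxy − (Σx)(Σy)/n = -74 − 49.45 = -123.45
b = Sxy/Sxx = -123.45/49.875 = -2.475188
a = ȳ − b·x̄ = 1.15 − (-2.475188)·5.375 = 14.454135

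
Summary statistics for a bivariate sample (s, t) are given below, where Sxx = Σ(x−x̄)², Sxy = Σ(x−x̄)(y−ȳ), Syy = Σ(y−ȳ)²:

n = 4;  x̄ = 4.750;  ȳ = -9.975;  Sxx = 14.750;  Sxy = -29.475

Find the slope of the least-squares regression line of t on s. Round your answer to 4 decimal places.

b = Sxy/Sxx = -29.475/14.75 = -1.998305

-1.9983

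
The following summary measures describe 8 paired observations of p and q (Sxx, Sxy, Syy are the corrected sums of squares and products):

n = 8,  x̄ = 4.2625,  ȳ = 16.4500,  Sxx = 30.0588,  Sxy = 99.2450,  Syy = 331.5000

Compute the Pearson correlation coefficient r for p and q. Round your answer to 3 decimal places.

0.994

r = Sxy/√(Sxx·Syy) = 99.245/√(9964.4922) = 99.245/99.822303 = 0.994217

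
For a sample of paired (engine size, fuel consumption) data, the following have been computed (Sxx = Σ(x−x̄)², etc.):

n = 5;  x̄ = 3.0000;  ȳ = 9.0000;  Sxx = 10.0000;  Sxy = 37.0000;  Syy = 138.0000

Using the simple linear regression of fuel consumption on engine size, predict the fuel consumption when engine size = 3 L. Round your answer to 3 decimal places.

9.000

b = Sxy/Sxx = 37/10 = 3.7
a = ȳ − b·x̄ = 9 − 3.7·3 = -2.1
ŷ(3) = a + b·3 = -2.1 + 3.7·3 = 9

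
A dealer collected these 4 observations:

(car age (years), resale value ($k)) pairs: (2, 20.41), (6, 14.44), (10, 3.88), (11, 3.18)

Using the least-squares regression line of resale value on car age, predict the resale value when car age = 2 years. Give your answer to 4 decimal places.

n = 4, Σx = 29, Σy = 41.91, Σxy = 201.24, Σx² = 261
Sxx = Σx² − (Σx)²/n = 261 − 210.25 = 50.75
Sxy = Σxy − (Σx)(Σy)/n = 201.24 − 303.8475 = -102.6075
b = Sxy/Sxx = -102.6075/50.75 = -2.021823
a = ȳ − b·x̄ = 10.4775 − (-2.021823)·7.25 = 25.135714
ŷ(2) = a + b·2 = 25.135714 + (-2.021823)·2 = 21.092069

21.0921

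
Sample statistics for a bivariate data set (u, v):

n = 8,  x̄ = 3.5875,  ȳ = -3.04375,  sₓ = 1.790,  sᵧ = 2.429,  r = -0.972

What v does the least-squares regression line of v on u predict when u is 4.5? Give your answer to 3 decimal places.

-4.247

b = r · sᵧ/sₓ = -0.972 · 2.429/1.79 = -1.318988
a = ȳ − b·x̄ = -3.04375 − (-1.318988)·3.5875 = 1.688118
ŷ(4.5) = a + b·4.5 = 1.688118 + (-1.318988)·4.5 = -4.247326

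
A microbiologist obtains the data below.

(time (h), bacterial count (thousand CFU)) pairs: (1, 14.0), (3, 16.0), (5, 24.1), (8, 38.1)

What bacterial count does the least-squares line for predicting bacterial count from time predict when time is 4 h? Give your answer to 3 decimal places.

22.158

n = 4, Σx = 17, Σy = 92.2, Σxy = 487.3, Σx² = 99
Sxx = Σx² − (Σx)²/n = 99 − 72.25 = 26.75
Sxy = Σxy − (Σx)(Σy)/n = 487.3 − 391.85 = 95.45
b = Sxy/Sxx = 95.45/26.75 = 3.568224
a = ȳ − b·x̄ = 23.05 − 3.568224·4.25 = 7.885047
ŷ(4) = a + b·4 = 7.885047 + 3.568224·4 = 22.157944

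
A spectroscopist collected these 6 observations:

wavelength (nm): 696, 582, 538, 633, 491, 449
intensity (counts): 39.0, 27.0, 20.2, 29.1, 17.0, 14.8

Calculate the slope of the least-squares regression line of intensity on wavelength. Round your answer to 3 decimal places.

0.097

n = 6, Σx = 3389, Σy = 147.1, Σxy = 87138.1, Σx² = 1955955
Sxx = Σx² − (Σx)²/n = 1955955 − 1914220.166667 = 41734.833333
Sxy = Σxy − (Σx)(Σy)/n = 87138.1 − 83086.983333 = 4051.116667
b = Sxy/Sxx = 4051.116667/41734.833333 = 0.097068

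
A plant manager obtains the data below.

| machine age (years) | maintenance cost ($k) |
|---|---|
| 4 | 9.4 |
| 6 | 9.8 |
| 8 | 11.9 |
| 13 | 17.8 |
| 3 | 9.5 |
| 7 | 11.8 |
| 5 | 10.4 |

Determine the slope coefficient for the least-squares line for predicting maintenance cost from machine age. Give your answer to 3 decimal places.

0.859

n = 7, Σx = 46, Σy = 80.6, Σxy = 586.1, Σx² = 368
Sxx = Σx² − (Σx)²/n = 368 − 302.285714 = 65.714286
Sxy = Σxy − (Σx)(Σy)/n = 586.1 − 529.657143 = 56.442857
b = Sxy/Sxx = 56.442857/65.714286 = 0.858913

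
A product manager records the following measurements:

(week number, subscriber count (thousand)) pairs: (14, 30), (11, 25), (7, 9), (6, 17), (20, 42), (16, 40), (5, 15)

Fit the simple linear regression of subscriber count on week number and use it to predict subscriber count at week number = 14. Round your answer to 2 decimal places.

31.19

n = 7, Σx = 79, Σy = 178, Σxy = 2415, Σx² = 1083
Sxx = Σx² − (Σx)²/n = 1083 − 891.571429 = 191.428571
Sxy = Σxy − (Σx)(Σy)/n = 2415 − 2008.857143 = 406.142857
b = Sxy/Sxx = 406.142857/191.428571 = 2.121642
a = ȳ − b·x̄ = 25.428571 − 2.121642·11.285714 = 1.484328
ŷ(14) = a + b·14 = 1.484328 + 2.121642·14 = 31.187313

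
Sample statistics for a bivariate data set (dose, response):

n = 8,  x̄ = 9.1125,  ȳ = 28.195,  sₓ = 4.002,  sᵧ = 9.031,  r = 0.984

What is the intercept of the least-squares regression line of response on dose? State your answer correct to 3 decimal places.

b = r · sᵧ/sₓ = 0.984 · 9.031/4.002 = 2.220516
a = ȳ − b·x̄ = 28.195 − 2.220516·9.1125 = 7.960550

7.961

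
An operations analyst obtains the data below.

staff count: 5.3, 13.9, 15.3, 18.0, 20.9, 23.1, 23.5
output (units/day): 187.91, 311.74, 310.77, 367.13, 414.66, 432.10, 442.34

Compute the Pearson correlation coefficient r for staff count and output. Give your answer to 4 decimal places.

n = 7, Σx = 120, Σy = 2466.65, Σxy = 45735.124, Σx² = 2302.06, Σy² = 918172.4267
Sxx = Σx² − (Σx)²/n = 2302.06 − 2057.142857 = 244.917143
Sxy = Σxy − (Σx)(Σy)/n = 45735.124 − 42285.428571 = 3449.695429
Syy = Σy² − (Σy)²/n = 918172.4267 − 869194.603214 = 48977.823486
r = Sxy/√(Sxx·Syy) = 3449.695429/√(11995508.591483) = 3449.695429/3463.453275 = 0.996028

0.9960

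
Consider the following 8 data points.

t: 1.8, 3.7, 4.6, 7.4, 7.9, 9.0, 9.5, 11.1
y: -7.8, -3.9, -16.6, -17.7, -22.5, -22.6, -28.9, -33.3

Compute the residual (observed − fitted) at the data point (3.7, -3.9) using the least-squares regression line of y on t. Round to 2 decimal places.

n = 8, Σx = 55, Σy = -153.3, Σxy = -1261.14, Σx² = 449.72
Sxx = Σx² − (Σx)²/n = 449.72 − 378.125 = 71.595
Sxy = Σxy − (Σx)(Σy)/n = -1261.14 − (-1053.9375) = -207.2025
b = Sxy/Sxx = -207.2025/71.595 = -2.894092
a = ȳ − b·x̄ = -19.1625 − (-2.894092)·6.875 = 0.734381
ŷ(3.7) = 0.734381 + (-2.894092)·3.7 = -9.973759
residual = y − ŷ = -3.9 − (-9.973759) = 6.073759

6.07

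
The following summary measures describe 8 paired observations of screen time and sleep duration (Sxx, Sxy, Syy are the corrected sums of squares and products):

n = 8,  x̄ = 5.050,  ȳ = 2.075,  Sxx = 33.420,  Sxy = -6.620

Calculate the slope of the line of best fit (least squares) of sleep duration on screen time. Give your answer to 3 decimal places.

b = Sxy/Sxx = -6.62/33.42 = -0.198085

-0.198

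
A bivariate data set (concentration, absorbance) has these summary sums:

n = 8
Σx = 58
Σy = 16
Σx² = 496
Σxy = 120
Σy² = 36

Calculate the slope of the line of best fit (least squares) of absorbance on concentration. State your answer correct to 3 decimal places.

0.053

Sxx = Σx² − (Σx)²/n = 496 − 420.5 = 75.5
Sxy = Σxy − (Σx)(Σy)/n = 120 − 116 = 4
b = Sxy/Sxx = 4/75.5 = 0.052980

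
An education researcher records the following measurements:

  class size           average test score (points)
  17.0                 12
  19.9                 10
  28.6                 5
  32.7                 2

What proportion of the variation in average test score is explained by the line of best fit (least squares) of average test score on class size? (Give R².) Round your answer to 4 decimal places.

n = 4, Σx = 98.2, Σy = 29, Σxy = 611.4, Σx² = 2572.26, Σy² = 273
Sxx = Σx² − (Σx)²/n = 2572.26 − 2410.81 = 161.45
Sxy = Σxy − (Σx)(Σy)/n = 611.4 − 711.95 = -100.55
Syy = Σy² − (Σy)²/n = 273 − 210.25 = 62.75
R² = Sxy²/(Sxx·Syy) = (-100.55)²/(161.45·62.75) = 0.997958

0.9980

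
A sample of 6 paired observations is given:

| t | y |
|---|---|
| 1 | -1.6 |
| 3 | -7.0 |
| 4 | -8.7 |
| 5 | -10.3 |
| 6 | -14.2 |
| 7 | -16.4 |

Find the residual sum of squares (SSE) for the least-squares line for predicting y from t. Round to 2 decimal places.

n = 6, Σx = 26, Σy = -58.2, Σxy = -308.9, Σx² = 136, Σy² = 703.94
Sxx = Σx² − (Σx)²/n = 136 − 112.666667 = 23.333333
Sxy = Σxy − (Σx)(Σy)/n = -308.9 − (-252.2) = -56.7
Syy = Σy² − (Σy)²/n = 703.94 − 564.54 = 139.4
b = Sxy/Sxx = -56.7/23.333333 = -2.43
SSE = Syy − b·Sxy = 139.4 − (-2.43)·(-56.7) = 1.619

1.62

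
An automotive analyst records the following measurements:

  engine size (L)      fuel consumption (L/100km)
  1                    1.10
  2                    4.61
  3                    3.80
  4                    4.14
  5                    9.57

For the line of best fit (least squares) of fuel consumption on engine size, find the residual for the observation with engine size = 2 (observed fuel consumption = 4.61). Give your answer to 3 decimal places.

1.613

n = 5, Σx = 15, Σy = 23.22, Σxy = 86.13, Σx² = 55
Sxx = Σx² − (Σx)²/n = 55 − 45 = 10
Sxy = Σxy − (Σx)(Σy)/n = 86.13 − 69.66 = 16.47
b = Sxy/Sxx = 16.47/10 = 1.647
a = ȳ − b·x̄ = 4.644 − 1.647·3 = -0.297
ŷ(2) = -0.297 + 1.647·2 = 2.997
residual = y − ŷ = 4.61 − 2.997 = 1.613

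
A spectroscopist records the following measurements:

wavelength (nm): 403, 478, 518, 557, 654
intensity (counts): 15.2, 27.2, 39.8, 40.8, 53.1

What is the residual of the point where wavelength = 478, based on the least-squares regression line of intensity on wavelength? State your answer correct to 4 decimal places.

n = 5, Σx = 2610, Σy = 176.1, Σxy = 97196.6, Σx² = 1397182
Sxx = Σx² − (Σx)²/n = 1397182 − 1362420 = 34762
Sxy = Σxy − (Σx)(Σy)/n = 97196.6 − 91924.2 = 5272.4
b = Sxy/Sxx = 5272.4/34762 = 0.151671
a = ȳ − b·x̄ = 35.22 − 0.151671·522 = -43.952453
ŷ(478) = -43.952453 + 0.151671·478 = 28.546460
residual = y − ŷ = 27.2 − 28.546460 = -1.346460

-1.3465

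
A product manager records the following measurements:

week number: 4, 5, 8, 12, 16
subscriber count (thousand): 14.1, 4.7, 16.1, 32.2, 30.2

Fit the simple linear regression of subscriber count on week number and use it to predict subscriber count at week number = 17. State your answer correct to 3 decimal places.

35.668

n = 5, Σx = 45, Σy = 97.3, Σxy = 1078.3, Σx² = 505
Sxx = Σx² − (Σx)²/n = 505 − 405 = 100
Sxy = Σxy − (Σx)(Σy)/n = 1078.3 − 875.7 = 202.6
b = Sxy/Sxx = 202.6/100 = 2.026
a = ȳ − b·x̄ = 19.46 − 2.026·9 = 1.226
ŷ(17) = a + b·17 = 1.226 + 2.026·17 = 35.668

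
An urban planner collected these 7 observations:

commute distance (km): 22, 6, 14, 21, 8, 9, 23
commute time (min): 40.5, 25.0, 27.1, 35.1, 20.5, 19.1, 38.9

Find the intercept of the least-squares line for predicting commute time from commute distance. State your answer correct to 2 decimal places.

n = 7, Σx = 103, Σy = 206.2, Σxy = 3388.1, Σx² = 1831
Sxx = Σx² − (Σx)²/n = 1831 − 1515.571429 = 315.428571
Sxy = Σxy − (Σx)(Σy)/n = 3388.1 − 3034.085714 = 354.014286
b = Sxy/Sxx = 354.014286/315.428571 = 1.122328
a = ȳ − b·x̄ = 29.457143 − 1.122328·14.714286 = 12.942889

12.94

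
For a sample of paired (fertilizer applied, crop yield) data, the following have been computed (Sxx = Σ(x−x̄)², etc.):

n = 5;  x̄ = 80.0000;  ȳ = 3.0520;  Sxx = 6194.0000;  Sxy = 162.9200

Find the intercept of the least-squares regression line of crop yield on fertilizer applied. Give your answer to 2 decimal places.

b = Sxy/Sxx = 162.92/6194 = 0.026303
a = ȳ − b·x̄ = 3.052 − 0.026303·80 = 0.947770

0.95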